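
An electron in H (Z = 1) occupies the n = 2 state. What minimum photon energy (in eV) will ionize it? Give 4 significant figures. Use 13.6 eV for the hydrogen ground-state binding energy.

3.400 eV

E_2 = −13.60/4 = −3.400 eV, so ionization (to E = 0) requires 3.400 eV.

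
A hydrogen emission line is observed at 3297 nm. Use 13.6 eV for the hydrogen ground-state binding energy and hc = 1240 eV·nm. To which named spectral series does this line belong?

ΔE = 1240/3297 = 0.3761 eV.
This matches 13.6 × (1/5² − 1/9²), so n_f = 5: the Pfund series.

Pfund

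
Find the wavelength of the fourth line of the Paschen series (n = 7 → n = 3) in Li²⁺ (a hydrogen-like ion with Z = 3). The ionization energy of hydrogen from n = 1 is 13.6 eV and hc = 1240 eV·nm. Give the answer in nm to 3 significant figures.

112 nm

The Paschen series terminates on n_f = 3; the fourth line has n_i = 3+4 = 7.
ΔE = 122.4 × (1/3² − 1/7²) = 11.10 eV.
λ = 1240 / 11.10 = 112 nm.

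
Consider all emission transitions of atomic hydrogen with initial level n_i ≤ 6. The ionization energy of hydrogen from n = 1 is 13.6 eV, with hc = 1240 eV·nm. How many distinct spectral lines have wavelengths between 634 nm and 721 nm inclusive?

1

Enumerate all n_i → n_f pairs with 1 ≤ n_f < n_i ≤ 6 and compute λ = 1240 / [13.6·1·(1/n_f² − 1/n_i²)].
Lines falling in [634, 721] nm: 3→2 (656.5 nm).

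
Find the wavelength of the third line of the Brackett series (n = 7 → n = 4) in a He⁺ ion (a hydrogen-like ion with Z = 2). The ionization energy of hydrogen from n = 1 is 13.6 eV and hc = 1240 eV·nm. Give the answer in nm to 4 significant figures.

541.5 nm

The Brackett series terminates on n_f = 4; the third line has n_i = 4+3 = 7.
ΔE = 54.40 × (1/4² − 1/7²) = 2.290 eV.
λ = 1240 / 2.290 = 541.5 nm.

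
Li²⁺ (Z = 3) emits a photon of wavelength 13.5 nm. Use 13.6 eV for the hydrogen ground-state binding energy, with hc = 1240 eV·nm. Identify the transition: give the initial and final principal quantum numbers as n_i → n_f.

n_i = 2, n_f = 1

The photon energy is ΔE = hc/λ = 1240 / 13.5 = 91.85 eV.
With Z = 3, ΔE = 122.4 × (1/n_f² − 1/n_i²), so 1/n_f² − 1/n_i² = 0.7504.
Trying n_f = 1 gives 1/n_i² = 0.2496, i.e. n_i ≈ 2; this pair matches.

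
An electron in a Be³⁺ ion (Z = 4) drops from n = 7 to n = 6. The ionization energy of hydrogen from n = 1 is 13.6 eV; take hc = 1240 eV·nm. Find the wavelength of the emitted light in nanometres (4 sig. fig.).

For Z = 4 the level energies scale as Z², so the effective Rydberg energy is 13.6 × 16 = 217.6 eV.
ΔE = 217.6 × (1/6² − 1/7²) = 217.6 × 0.007370 = 1.604 eV.
λ = hc/ΔE = 1240 / 1.604 = 773.2 nm.

773.2 nm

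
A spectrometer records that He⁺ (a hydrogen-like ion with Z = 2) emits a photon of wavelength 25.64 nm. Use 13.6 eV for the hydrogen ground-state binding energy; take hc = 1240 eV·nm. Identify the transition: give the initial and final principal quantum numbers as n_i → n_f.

n_i = 3, n_f = 1

The photon energy is ΔE = hc/λ = 1240 / 25.64 = 48.36 eV.
With Z = 2, ΔE = 54.40 × (1/n_f² − 1/n_i²), so 1/n_f² − 1/n_i² = 0.8890.
Trying n_f = 1 gives 1/n_i² = 0.1110, i.e. n_i ≈ 3; this pair matches.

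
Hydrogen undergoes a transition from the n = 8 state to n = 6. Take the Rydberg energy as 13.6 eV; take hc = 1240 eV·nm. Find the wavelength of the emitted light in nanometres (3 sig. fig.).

7500 nm

ΔE = 13.60 × (1/6² − 1/8²) = 13.60 × 0.01215 = 0.1653 eV.
λ = hc/ΔE = 1240 / 0.1653 = 7500 nm.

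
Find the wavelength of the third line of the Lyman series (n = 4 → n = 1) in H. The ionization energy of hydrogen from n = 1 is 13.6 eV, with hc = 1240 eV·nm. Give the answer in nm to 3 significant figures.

97.3 nm

The Lyman series terminates on n_f = 1; the third line has n_i = 1+3 = 4.
ΔE = 13.60 × (1/1² − 1/4²) = 12.75 eV.
λ = 1240 / 12.75 = 97.3 nm.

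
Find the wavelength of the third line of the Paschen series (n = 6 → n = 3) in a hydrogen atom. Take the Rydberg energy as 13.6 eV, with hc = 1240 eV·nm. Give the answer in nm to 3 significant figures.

1090 nm

The Paschen series terminates on n_f = 3; the third line has n_i = 3+3 = 6.
ΔE = 13.60 × (1/3² − 1/6²) = 1.133 eV.
λ = 1240 / 1.133 = 1090 nm.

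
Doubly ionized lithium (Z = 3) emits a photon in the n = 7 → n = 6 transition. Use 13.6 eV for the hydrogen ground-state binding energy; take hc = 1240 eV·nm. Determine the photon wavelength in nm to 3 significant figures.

For Z = 3 the level energies scale as Z², so the effective Rydberg energy is 13.6 × 9 = 122.4 eV.
ΔE = 122.4 × (1/6² − 1/7²) = 122.4 × 0.007370 = 0.9020 eV.
λ = hc/ΔE = 1240 / 0.9020 = 1370 nm.

1370 nm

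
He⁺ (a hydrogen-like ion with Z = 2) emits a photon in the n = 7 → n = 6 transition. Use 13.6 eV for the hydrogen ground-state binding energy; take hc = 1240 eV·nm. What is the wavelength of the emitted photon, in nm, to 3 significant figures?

3090 nm

For Z = 2 the level energies scale as Z², so the effective Rydberg energy is 13.6 × 4 = 54.40 eV.
ΔE = 54.40 × (1/6² − 1/7²) = 54.40 × 0.007370 = 0.4009 eV.
λ = hc/ΔE = 1240 / 0.4009 = 3090 nm.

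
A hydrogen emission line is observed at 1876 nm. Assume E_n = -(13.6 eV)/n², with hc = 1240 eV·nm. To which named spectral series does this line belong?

ΔE = 1240/1876 = 0.6610 eV.
This matches 13.6 × (1/3² − 1/4²), so n_f = 3: the Paschen series.

Paschen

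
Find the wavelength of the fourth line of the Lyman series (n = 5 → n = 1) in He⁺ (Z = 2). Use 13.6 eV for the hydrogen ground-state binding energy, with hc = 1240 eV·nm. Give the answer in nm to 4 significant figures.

The Lyman series terminates on n_f = 1; the fourth line has n_i = 1+4 = 5.
ΔE = 54.40 × (1/1² − 1/5²) = 52.22 eV.
λ = 1240 / 52.22 = 23.74 nm.

23.74 nm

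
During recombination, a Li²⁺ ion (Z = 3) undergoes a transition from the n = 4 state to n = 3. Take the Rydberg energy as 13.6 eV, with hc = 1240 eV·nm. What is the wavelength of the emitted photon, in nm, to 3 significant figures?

208 nm

For Z = 3 the level energies scale as Z², so the effective Rydberg energy is 13.6 × 9 = 122.4 eV.
ΔE = 122.4 × (1/3² − 1/4²) = 122.4 × 0.04861 = 5.950 eV.
λ = hc/ΔE = 1240 / 5.950 = 208 nm.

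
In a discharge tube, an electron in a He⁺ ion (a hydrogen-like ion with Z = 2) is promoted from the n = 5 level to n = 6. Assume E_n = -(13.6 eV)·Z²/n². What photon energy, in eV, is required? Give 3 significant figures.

The Bohr energies scale as Z², so for Z = 2: E_n = −54.40/n² eV.
E_6 = −54.40/36 = −1.511 eV and E_5 = −54.40/25 = −2.176 eV.
The photon energy is |E_6 − E_5| = 0.665 eV.

0.665 eV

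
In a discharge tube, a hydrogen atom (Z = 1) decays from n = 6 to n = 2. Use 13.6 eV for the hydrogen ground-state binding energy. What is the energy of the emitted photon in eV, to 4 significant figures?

3.022 eV

E_6 = −13.60/36 = −0.3778 eV and E_2 = −13.60/4 = −3.400 eV.
The photon energy is |E_6 − E_2| = 3.022 eV.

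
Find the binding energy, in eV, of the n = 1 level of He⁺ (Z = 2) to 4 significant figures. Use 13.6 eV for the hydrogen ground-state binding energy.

E_n = −13.6 Z²/n² = −54.40/n² eV for Z = 2.
E_1 = −54.40/1 = −54.40 eV, so ionization (to E = 0) requires 54.40 eV.

54.40 eV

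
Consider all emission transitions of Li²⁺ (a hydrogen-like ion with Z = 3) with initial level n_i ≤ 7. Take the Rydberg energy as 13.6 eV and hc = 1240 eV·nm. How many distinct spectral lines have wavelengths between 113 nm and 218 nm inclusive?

Enumerate all n_i → n_f pairs with 1 ≤ n_f < n_i ≤ 7 and compute λ = 1240 / [13.6·9·(1/n_f² − 1/n_i²)].
Lines falling in [113, 218] nm: 6→3 (121.6 nm), 5→3 (142.5 nm), 4→3 (208.4 nm).

3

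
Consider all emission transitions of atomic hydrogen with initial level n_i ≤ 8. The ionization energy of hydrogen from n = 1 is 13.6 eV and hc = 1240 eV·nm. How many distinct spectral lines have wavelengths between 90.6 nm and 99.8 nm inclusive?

Enumerate all n_i → n_f pairs with 1 ≤ n_f < n_i ≤ 8 and compute λ = 1240 / [13.6·1·(1/n_f² − 1/n_i²)].
Lines falling in [90.6, 99.8] nm: 8→1 (92.62 nm), 7→1 (93.08 nm), 6→1 (93.78 nm), 5→1 (94.98 nm), 4→1 (97.25 nm).

5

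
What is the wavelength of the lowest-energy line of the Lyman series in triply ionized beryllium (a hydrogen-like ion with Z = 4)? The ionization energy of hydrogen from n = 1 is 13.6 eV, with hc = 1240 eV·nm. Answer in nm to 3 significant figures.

The Lyman series terminates on n_f = 1; the first line has n_i = 1+1 = 2.
ΔE = 217.6 × (1/1² − 1/2²) = 163.2 eV.
λ = 1240 / 163.2 = 7.60 nm.

7.60 nm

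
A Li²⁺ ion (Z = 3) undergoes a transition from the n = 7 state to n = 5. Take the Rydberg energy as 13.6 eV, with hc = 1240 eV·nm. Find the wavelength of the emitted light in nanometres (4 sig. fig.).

For Z = 3 the level energies scale as Z², so the effective Rydberg energy is 13.6 × 9 = 122.4 eV.
ΔE = 122.4 × (1/5² − 1/7²) = 122.4 × 0.01959 = 2.398 eV.
λ = hc/ΔE = 1240 / 2.398 = 517.1 nm.

517.1 nm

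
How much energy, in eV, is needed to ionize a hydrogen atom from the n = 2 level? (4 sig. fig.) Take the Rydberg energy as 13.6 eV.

E_2 = −13.60/4 = −3.400 eV, so ionization (to E = 0) requires 3.400 eV.

3.400 eV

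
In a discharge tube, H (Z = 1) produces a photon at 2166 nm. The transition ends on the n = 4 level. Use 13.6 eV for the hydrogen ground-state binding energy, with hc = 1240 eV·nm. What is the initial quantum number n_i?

The photon energy is ΔE = hc/λ = 1240 / 2166 = 0.5725 eV.
With Z = 1, ΔE = 13.60 × (1/n_f² − 1/n_i²), so 1/n_f² − 1/n_i² = 0.04209.
With n_f = 4: 1/n_i² = 1/16 − 0.04209 = 0.02041, so n_i ≈ 7.00.

n_i = 7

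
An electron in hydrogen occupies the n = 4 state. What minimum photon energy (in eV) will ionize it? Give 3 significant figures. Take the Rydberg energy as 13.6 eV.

E_4 = −13.60/16 = −0.850 eV, so ionization (to E = 0) requires 0.850 eV.

0.850 eV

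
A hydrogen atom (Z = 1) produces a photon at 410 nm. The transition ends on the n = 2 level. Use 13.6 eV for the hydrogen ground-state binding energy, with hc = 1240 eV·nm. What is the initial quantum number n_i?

The photon energy is ΔE = hc/λ = 1240 / 410 = 3.024 eV.
With Z = 1, ΔE = 13.60 × (1/n_f² − 1/n_i²), so 1/n_f² − 1/n_i² = 0.2224.
With n_f = 2: 1/n_i² = 1/4 − 0.2224 = 0.02762, so n_i ≈ 6.02.

n_i = 6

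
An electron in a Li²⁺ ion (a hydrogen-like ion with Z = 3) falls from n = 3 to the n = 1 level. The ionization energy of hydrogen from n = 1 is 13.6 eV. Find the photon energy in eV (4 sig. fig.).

The Bohr energies scale as Z², so for Z = 3: E_n = −122.4/n² eV.
E_3 = −122.4/9 = −13.60 eV and E_1 = −122.4/1 = −122.4 eV.
The photon energy is |E_3 − E_1| = 108.8 eV.

108.8 eV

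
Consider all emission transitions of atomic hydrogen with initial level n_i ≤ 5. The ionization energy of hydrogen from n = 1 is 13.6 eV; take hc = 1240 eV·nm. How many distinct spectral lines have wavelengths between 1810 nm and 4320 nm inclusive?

2

Enumerate all n_i → n_f pairs with 1 ≤ n_f < n_i ≤ 5 and compute λ = 1240 / [13.6·1·(1/n_f² − 1/n_i²)].
Lines falling in [1810, 4320] nm: 4→3 (1876 nm), 5→4 (4052 nm).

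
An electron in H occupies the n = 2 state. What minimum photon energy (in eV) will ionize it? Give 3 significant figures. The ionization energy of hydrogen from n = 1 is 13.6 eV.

3.40 eV

E_2 = −13.60/4 = −3.40 eV, so ionization (to E = 0) requires 3.40 eV.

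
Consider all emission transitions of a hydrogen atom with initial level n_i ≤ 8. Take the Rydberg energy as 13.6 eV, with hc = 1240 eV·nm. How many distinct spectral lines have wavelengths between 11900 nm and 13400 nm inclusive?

Enumerate all n_i → n_f pairs with 1 ≤ n_f < n_i ≤ 8 and compute λ = 1240 / [13.6·1·(1/n_f² − 1/n_i²)].
Lines falling in [11900, 13400] nm: 7→6 (12370 nm).

1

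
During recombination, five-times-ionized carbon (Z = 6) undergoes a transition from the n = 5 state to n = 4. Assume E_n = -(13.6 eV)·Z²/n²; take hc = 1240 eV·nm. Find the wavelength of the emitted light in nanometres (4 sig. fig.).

112.6 nm

For Z = 6 the level energies scale as Z², so the effective Rydberg energy is 13.6 × 36 = 489.6 eV.
ΔE = 489.6 × (1/4² − 1/5²) = 489.6 × 0.02250 = 11.02 eV.
λ = hc/ΔE = 1240 / 11.02 = 112.6 nm.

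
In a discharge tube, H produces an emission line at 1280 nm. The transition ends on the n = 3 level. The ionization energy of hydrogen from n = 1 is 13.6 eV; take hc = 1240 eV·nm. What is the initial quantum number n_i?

n_i = 5

The photon energy is ΔE = hc/λ = 1240 / 1280 = 0.9688 eV.
With Z = 1, ΔE = 13.60 × (1/n_f² − 1/n_i²), so 1/n_f² − 1/n_i² = 0.07123.
With n_f = 3: 1/n_i² = 1/9 − 0.07123 = 0.03988, so n_i ≈ 5.01.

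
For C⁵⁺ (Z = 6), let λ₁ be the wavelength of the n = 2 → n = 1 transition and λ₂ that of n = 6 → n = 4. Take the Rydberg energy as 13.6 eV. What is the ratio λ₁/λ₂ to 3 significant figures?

0.0463

λ ∝ 1/ΔE ∝ 1/(1/n_f² − 1/n_i²), and the Z² and hc factors cancel in the ratio.
λ₁/λ₂ = (1/4² − 1/6²)/(1/1² − 1/2²) = 0.03472/0.7500 = 0.0463.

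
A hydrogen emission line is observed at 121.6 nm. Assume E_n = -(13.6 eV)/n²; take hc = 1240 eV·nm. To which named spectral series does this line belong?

ΔE = 1240/121.6 = 10.20 eV.
This matches 13.6 × (1/1² − 1/2²), so n_f = 1: the Lyman series.

Lyman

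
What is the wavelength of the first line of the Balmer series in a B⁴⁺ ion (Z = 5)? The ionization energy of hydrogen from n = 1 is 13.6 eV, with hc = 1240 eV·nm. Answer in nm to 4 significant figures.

26.26 nm

The Balmer series terminates on n_f = 2; the first line has n_i = 2+1 = 3.
ΔE = 340.0 × (1/2² − 1/3²) = 47.22 eV.
λ = 1240 / 47.22 = 26.26 nm.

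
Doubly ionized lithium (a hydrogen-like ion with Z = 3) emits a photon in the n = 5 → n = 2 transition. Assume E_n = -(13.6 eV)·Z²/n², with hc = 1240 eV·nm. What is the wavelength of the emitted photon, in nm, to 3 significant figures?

48.2 nm

For Z = 3 the level energies scale as Z², so the effective Rydberg energy is 13.6 × 9 = 122.4 eV.
ΔE = 122.4 × (1/2² − 1/5²) = 122.4 × 0.2100 = 25.70 eV.
λ = hc/ΔE = 1240 / 25.70 = 48.2 nm.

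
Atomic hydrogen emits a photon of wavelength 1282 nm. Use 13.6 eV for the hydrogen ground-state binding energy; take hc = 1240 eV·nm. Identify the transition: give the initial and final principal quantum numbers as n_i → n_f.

The photon energy is ΔE = hc/λ = 1240 / 1282 = 0.9672 eV.
With Z = 1, ΔE = 13.60 × (1/n_f² − 1/n_i²), so 1/n_f² − 1/n_i² = 0.07112.
Trying n_f = 3 gives 1/n_i² = 0.03999, i.e. n_i ≈ 5; this pair matches.

n_i = 5, n_f = 3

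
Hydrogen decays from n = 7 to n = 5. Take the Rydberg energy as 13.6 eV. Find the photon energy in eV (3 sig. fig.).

0.266 eV

E_7 = −13.60/49 = −0.2776 eV and E_5 = −13.60/25 = −0.5440 eV.
The photon energy is |E_7 − E_5| = 0.266 eV.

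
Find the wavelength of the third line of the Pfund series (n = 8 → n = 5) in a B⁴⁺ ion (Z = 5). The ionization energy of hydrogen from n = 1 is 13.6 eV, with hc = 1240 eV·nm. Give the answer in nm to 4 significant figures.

149.6 nm

The Pfund series terminates on n_f = 5; the third line has n_i = 5+3 = 8.
ΔE = 340.0 × (1/5² − 1/8²) = 8.288 eV.
λ = 1240 / 8.288 = 149.6 nm.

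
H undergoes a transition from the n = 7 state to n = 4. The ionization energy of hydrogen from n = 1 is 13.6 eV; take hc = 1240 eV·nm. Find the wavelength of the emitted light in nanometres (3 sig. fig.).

2170 nm

ΔE = 13.60 × (1/4² − 1/7²) = 13.60 × 0.04209 = 0.5724 eV.
λ = hc/ΔE = 1240 / 0.5724 = 2170 nm.
This line belongs to the Brackett series.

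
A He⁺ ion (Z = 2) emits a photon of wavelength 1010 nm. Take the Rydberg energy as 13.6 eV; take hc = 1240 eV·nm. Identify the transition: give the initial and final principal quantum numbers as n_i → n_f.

The photon energy is ΔE = hc/λ = 1240 / 1010 = 1.228 eV.
With Z = 2, ΔE = 54.40 × (1/n_f² − 1/n_i²), so 1/n_f² − 1/n_i² = 0.02257.
Trying n_f = 4 gives 1/n_i² = 0.03993, i.e. n_i ≈ 5; this pair matches.

n_i = 5, n_f = 4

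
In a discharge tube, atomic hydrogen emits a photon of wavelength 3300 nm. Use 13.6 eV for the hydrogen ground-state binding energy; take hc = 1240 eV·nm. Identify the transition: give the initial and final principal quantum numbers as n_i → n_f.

n_i = 9, n_f = 5

The photon energy is ΔE = hc/λ = 1240 / 3300 = 0.3758 eV.
With Z = 1, ΔE = 13.60 × (1/n_f² − 1/n_i²), so 1/n_f² − 1/n_i² = 0.02763.
Trying n_f = 5 gives 1/n_i² = 0.01237, i.e. n_i ≈ 9; this pair matches.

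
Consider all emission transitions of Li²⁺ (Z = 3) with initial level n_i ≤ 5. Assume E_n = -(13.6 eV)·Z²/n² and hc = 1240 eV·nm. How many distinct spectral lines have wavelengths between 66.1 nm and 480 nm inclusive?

Enumerate all n_i → n_f pairs with 1 ≤ n_f < n_i ≤ 5 and compute λ = 1240 / [13.6·9·(1/n_f² − 1/n_i²)].
Lines falling in [66.1, 480] nm: 3→2 (72.94 nm), 5→3 (142.5 nm), 4→3 (208.4 nm), 5→4 (450.3 nm).

4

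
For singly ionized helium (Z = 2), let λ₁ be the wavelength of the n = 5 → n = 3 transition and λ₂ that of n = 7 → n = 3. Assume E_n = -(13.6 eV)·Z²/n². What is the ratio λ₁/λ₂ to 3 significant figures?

λ ∝ 1/ΔE ∝ 1/(1/n_f² − 1/n_i²), and the Z² and hc factors cancel in the ratio.
λ₁/λ₂ = (1/3² − 1/7²)/(1/3² − 1/5²) = 0.09070/0.07111 = 1.28.

1.28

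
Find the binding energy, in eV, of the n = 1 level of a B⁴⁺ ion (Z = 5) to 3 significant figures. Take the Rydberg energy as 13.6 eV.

E_n = −13.6 Z²/n² = −340.0/n² eV for Z = 5.
E_1 = −340.0/1 = −340 eV, so ionization (to E = 0) requires 340 eV.

340 eV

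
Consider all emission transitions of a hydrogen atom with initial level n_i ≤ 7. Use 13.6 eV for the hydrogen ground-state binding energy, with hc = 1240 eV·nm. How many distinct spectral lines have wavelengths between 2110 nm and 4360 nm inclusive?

Enumerate all n_i → n_f pairs with 1 ≤ n_f < n_i ≤ 7 and compute λ = 1240 / [13.6·1·(1/n_f² − 1/n_i²)].
Lines falling in [2110, 4360] nm: 7→4 (2166 nm), 6→4 (2626 nm), 5→4 (4052 nm).

3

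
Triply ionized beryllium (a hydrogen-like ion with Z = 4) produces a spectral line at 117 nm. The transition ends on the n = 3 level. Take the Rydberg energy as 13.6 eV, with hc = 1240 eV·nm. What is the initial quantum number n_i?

n_i = 4

The photon energy is ΔE = hc/λ = 1240 / 117 = 10.60 eV.
With Z = 4, ΔE = 217.6 × (1/n_f² − 1/n_i²), so 1/n_f² − 1/n_i² = 0.04871.
With n_f = 3: 1/n_i² = 1/9 − 0.04871 = 0.06241, so n_i ≈ 4.00.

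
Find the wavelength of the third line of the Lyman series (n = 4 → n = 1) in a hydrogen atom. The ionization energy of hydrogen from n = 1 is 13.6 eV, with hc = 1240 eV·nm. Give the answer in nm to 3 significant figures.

97.3 nm

The Lyman series terminates on n_f = 1; the third line has n_i = 1+3 = 4.
ΔE = 13.60 × (1/1² − 1/4²) = 12.75 eV.
λ = 1240 / 12.75 = 97.3 nm.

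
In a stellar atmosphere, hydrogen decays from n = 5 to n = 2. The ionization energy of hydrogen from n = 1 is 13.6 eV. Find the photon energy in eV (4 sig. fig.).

E_5 = −13.60/25 = −0.5440 eV and E_2 = −13.60/4 = −3.400 eV.
The photon energy is |E_5 − E_2| = 2.856 eV.

2.856 eV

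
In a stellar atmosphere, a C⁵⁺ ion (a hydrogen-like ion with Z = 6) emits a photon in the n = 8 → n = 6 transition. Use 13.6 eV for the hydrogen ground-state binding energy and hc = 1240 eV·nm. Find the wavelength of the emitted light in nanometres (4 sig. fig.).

208.4 nm

For Z = 6 the level energies scale as Z², so the effective Rydberg energy is 13.6 × 36 = 489.6 eV.
ΔE = 489.6 × (1/6² − 1/8²) = 489.6 × 0.01215 = 5.950 eV.
λ = hc/ΔE = 1240 / 5.950 = 208.4 nm.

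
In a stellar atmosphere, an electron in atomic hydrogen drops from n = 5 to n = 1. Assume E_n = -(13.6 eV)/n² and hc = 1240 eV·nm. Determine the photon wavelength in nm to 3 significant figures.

95.0 nm

ΔE = 13.60 × (1/1² − 1/5²) = 13.60 × 0.9600 = 13.06 eV.
λ = hc/ΔE = 1240 / 13.06 = 95.0 nm.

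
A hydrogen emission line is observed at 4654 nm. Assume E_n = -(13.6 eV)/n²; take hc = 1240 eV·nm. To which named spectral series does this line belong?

ΔE = 1240/4654 = 0.2664 eV.
This matches 13.6 × (1/5² − 1/7²), so n_f = 5: the Pfund series.

Pfund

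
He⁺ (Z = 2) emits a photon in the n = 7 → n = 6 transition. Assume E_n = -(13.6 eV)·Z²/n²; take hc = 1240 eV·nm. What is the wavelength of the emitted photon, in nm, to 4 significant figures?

3093 nm

For Z = 2 the level energies scale as Z², so the effective Rydberg energy is 13.6 × 4 = 54.40 eV.
ΔE = 54.40 × (1/6² − 1/7²) = 54.40 × 0.007370 = 0.4009 eV.
λ = hc/ΔE = 1240 / 0.4009 = 3093 nm.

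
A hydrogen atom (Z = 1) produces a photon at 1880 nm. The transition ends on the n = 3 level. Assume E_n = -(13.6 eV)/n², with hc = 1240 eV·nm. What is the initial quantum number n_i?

n_i = 4

The photon energy is ΔE = hc/λ = 1240 / 1880 = 0.6596 eV.
With Z = 1, ΔE = 13.60 × (1/n_f² − 1/n_i²), so 1/n_f² − 1/n_i² = 0.04850.
With n_f = 3: 1/n_i² = 1/9 − 0.04850 = 0.06261, so n_i ≈ 4.00.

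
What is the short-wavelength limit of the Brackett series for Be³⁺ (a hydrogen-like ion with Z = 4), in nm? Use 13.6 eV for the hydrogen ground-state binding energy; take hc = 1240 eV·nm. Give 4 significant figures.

The Brackett series has lower level n_f = 4; the series limit corresponds to n_i → ∞.
ΔE_max = 13.6 × 16 / 4² = 13.60 eV.
λ_min = 1240 / 13.60 = 91.18 nm.

91.18 nm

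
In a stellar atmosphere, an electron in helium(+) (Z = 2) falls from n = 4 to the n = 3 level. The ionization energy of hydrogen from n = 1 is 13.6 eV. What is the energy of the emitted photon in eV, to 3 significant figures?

2.64 eV

The Bohr energies scale as Z², so for Z = 2: E_n = −54.40/n² eV.
E_4 = −54.40/16 = −3.400 eV and E_3 = −54.40/9 = −6.044 eV.
The photon energy is |E_4 − E_3| = 2.64 eV.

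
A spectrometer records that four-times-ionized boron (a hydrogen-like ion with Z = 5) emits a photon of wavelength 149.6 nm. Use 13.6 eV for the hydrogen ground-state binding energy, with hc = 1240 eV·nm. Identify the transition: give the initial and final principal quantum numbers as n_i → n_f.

The photon energy is ΔE = hc/λ = 1240 / 149.6 = 8.289 eV.
With Z = 5, ΔE = 340.0 × (1/n_f² − 1/n_i²), so 1/n_f² − 1/n_i² = 0.02438.
Trying n_f = 5 gives 1/n_i² = 0.01562, i.e. n_i ≈ 8; this pair matches.

n_i = 8, n_f = 5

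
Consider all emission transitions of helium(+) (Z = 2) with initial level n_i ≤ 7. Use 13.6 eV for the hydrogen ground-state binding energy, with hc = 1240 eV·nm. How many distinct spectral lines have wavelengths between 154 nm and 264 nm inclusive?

2

Enumerate all n_i → n_f pairs with 1 ≤ n_f < n_i ≤ 7 and compute λ = 1240 / [13.6·4·(1/n_f² − 1/n_i²)].
Lines falling in [154, 264] nm: 3→2 (164.1 nm), 7→3 (251.3 nm).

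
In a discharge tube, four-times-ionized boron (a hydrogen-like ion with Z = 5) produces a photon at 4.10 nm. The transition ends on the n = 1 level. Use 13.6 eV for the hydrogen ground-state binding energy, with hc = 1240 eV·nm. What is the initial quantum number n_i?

n_i = 3

The photon energy is ΔE = hc/λ = 1240 / 4.10 = 302.4 eV.
With Z = 5, ΔE = 340.0 × (1/n_f² − 1/n_i²), so 1/n_f² − 1/n_i² = 0.8895.
With n_f = 1: 1/n_i² = 1/1 − 0.8895 = 0.1105, so n_i ≈ 3.01.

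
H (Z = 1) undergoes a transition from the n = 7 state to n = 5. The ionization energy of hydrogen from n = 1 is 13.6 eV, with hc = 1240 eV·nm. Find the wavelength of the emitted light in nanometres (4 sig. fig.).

ΔE = 13.60 × (1/5² − 1/7²) = 13.60 × 0.01959 = 0.2664 eV.
λ = hc/ΔE = 1240 / 0.2664 = 4654 nm.

4654 nm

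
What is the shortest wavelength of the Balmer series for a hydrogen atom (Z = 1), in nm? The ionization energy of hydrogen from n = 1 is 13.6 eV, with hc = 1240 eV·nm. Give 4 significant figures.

364.7 nm

The Balmer series has lower level n_f = 2; the series limit corresponds to n_i → ∞.
ΔE_max = 13.6 × 1 / 2² = 3.400 eV.
λ_min = 1240 / 3.400 = 364.7 nm.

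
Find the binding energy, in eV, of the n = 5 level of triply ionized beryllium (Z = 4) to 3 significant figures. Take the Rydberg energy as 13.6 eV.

8.70 eV

E_n = −13.6 Z²/n² = −217.6/n² eV for Z = 4.
E_5 = −217.6/25 = −8.70 eV, so ionization (to E = 0) requires 8.70 eV.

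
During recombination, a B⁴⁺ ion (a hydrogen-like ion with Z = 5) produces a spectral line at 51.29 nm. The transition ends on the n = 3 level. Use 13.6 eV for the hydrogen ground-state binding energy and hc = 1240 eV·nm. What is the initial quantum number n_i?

The photon energy is ΔE = hc/λ = 1240 / 51.29 = 24.18 eV.
With Z = 5, ΔE = 340.0 × (1/n_f² − 1/n_i²), so 1/n_f² − 1/n_i² = 0.07111.
With n_f = 3: 1/n_i² = 1/9 − 0.07111 = 0.04000, so n_i ≈ 5.00.

n_i = 5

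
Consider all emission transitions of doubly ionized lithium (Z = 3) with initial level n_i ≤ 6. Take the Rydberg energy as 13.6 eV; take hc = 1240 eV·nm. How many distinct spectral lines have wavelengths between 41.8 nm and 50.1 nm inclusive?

Enumerate all n_i → n_f pairs with 1 ≤ n_f < n_i ≤ 6 and compute λ = 1240 / [13.6·9·(1/n_f² − 1/n_i²)].
Lines falling in [41.8, 50.1] nm: 6→2 (45.59 nm), 5→2 (48.24 nm).

2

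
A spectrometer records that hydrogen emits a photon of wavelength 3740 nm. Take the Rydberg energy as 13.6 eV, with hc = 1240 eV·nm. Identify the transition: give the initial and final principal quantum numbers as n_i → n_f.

The photon energy is ΔE = hc/λ = 1240 / 3740 = 0.3316 eV.
With Z = 1, ΔE = 13.60 × (1/n_f² − 1/n_i²), so 1/n_f² − 1/n_i² = 0.02438.
Trying n_f = 5 gives 1/n_i² = 0.01562, i.e. n_i ≈ 8; this pair matches.

n_i = 8, n_f = 5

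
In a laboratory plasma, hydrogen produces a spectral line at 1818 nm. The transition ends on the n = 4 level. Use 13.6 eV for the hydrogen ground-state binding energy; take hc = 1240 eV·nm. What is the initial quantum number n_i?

n_i = 9

The photon energy is ΔE = hc/λ = 1240 / 1818 = 0.6821 eV.
With Z = 1, ΔE = 13.60 × (1/n_f² − 1/n_i²), so 1/n_f² − 1/n_i² = 0.05015.
With n_f = 4: 1/n_i² = 1/16 − 0.05015 = 0.01235, so n_i ≈ 9.00.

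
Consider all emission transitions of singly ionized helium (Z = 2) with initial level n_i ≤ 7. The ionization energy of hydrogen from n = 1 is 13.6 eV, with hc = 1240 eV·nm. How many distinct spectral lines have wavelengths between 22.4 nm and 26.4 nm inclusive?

5

Enumerate all n_i → n_f pairs with 1 ≤ n_f < n_i ≤ 7 and compute λ = 1240 / [13.6·4·(1/n_f² − 1/n_i²)].
Lines falling in [22.4, 26.4] nm: 7→1 (23.27 nm), 6→1 (23.45 nm), 5→1 (23.74 nm), 4→1 (24.31 nm), 3→1 (25.64 nm).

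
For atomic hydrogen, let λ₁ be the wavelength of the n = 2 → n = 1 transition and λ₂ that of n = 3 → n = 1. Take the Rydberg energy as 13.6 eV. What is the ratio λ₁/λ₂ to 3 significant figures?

λ ∝ 1/ΔE ∝ 1/(1/n_f² − 1/n_i²), and the Z² and hc factors cancel in the ratio.
λ₁/λ₂ = (1/1² − 1/3²)/(1/1² − 1/2²) = 0.8889/0.7500 = 1.19.

1.19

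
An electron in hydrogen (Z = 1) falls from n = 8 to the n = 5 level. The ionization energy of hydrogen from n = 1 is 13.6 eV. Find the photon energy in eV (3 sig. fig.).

0.332 eV

E_8 = −13.60/64 = −0.2125 eV and E_5 = −13.60/25 = −0.5440 eV.
The photon energy is |E_8 − E_5| = 0.332 eV.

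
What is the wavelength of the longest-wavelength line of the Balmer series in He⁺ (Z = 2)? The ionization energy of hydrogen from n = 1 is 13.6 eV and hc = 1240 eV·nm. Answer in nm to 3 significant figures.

164 nm

The Balmer series terminates on n_f = 2; the first line has n_i = 2+1 = 3.
ΔE = 54.40 × (1/2² − 1/3²) = 7.556 eV.
λ = 1240 / 7.556 = 164 nm.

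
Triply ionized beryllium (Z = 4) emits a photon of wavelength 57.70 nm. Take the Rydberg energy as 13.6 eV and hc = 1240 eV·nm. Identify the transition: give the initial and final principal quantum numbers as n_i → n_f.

The photon energy is ΔE = hc/λ = 1240 / 57.70 = 21.49 eV.
With Z = 4, ΔE = 217.6 × (1/n_f² − 1/n_i²), so 1/n_f² − 1/n_i² = 0.09876.
Trying n_f = 3 gives 1/n_i² = 0.01235, i.e. n_i ≈ 9; this pair matches.

n_i = 9, n_f = 3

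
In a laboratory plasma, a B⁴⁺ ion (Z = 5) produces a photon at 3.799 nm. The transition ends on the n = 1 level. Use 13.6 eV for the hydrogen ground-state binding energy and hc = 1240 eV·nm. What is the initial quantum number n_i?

The photon energy is ΔE = hc/λ = 1240 / 3.799 = 326.4 eV.
With Z = 5, ΔE = 340.0 × (1/n_f² − 1/n_i²), so 1/n_f² − 1/n_i² = 0.9600.
With n_f = 1: 1/n_i² = 1/1 − 0.9600 = 0.04000, so n_i ≈ 5.00.

n_i = 5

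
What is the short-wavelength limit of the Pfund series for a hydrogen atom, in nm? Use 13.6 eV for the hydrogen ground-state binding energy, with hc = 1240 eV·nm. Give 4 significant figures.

The Pfund series has lower level n_f = 5; the series limit corresponds to n_i → ∞.
ΔE_max = 13.6 × 1 / 5² = 0.5440 eV.
λ_min = 1240 / 0.5440 = 2279 nm.

2279 nm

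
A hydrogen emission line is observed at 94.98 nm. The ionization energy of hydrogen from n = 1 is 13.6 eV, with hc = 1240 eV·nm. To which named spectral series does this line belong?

ΔE = 1240/94.98 = 13.06 eV.
This matches 13.6 × (1/1² − 1/5²), so n_f = 1: the Lyman series.

Lyman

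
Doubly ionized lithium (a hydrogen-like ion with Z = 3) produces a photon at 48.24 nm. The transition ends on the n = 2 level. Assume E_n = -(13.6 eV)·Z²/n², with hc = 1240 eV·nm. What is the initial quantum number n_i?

n_i = 5

The photon energy is ΔE = hc/λ = 1240 / 48.24 = 25.70 eV.
With Z = 3, ΔE = 122.4 × (1/n_f² − 1/n_i²), so 1/n_f² − 1/n_i² = 0.2100.
With n_f = 2: 1/n_i² = 1/4 − 0.2100 = 0.03999, so n_i ≈ 5.00.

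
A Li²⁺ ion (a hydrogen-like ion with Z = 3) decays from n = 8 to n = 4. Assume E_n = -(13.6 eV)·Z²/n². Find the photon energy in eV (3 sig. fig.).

5.74 eV

The Bohr energies scale as Z², so for Z = 3: E_n = −122.4/n² eV.
E_8 = −122.4/64 = −1.913 eV and E_4 = −122.4/16 = −7.650 eV.
The photon energy is |E_8 − E_4| = 5.74 eV.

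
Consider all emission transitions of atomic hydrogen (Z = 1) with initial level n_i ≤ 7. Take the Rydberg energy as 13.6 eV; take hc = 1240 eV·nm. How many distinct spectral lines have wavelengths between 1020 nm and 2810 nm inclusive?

Enumerate all n_i → n_f pairs with 1 ≤ n_f < n_i ≤ 7 and compute λ = 1240 / [13.6·1·(1/n_f² − 1/n_i²)].
Lines falling in [1020, 2810] nm: 6→3 (1094 nm), 5→3 (1282 nm), 4→3 (1876 nm), 7→4 (2166 nm), 6→4 (2626 nm).

5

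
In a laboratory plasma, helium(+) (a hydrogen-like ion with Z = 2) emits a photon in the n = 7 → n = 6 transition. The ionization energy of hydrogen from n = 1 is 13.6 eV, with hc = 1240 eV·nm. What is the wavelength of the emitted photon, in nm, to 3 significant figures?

3090 nm

For Z = 2 the level energies scale as Z², so the effective Rydberg energy is 13.6 × 4 = 54.40 eV.
ΔE = 54.40 × (1/6² − 1/7²) = 54.40 × 0.007370 = 0.4009 eV.
λ = hc/ΔE = 1240 / 0.4009 = 3090 nm.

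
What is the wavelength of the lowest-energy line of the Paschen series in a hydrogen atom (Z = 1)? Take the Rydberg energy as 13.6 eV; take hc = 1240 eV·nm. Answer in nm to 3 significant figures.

1880 nm

The Paschen series terminates on n_f = 3; the first line has n_i = 3+1 = 4.
ΔE = 13.60 × (1/3² − 1/4²) = 0.6611 eV.
λ = 1240 / 0.6611 = 1880 nm.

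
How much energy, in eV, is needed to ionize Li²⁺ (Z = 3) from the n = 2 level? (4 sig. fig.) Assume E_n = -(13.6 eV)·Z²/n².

30.60 eV

E_n = −13.6 Z²/n² = −122.4/n² eV for Z = 3.
E_2 = −122.4/4 = −30.60 eV, so ionization (to E = 0) requires 30.60 eV.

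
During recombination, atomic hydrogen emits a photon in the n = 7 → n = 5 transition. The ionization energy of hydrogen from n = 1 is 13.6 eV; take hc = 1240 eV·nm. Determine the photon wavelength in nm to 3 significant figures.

ΔE = 13.60 × (1/5² − 1/7²) = 13.60 × 0.01959 = 0.2664 eV.
λ = hc/ΔE = 1240 / 0.2664 = 4650 nm.
This line belongs to the Pfund series.

4650 nm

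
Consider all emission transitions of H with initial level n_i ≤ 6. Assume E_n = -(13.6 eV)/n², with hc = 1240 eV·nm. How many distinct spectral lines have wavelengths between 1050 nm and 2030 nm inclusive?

Enumerate all n_i → n_f pairs with 1 ≤ n_f < n_i ≤ 6 and compute λ = 1240 / [13.6·1·(1/n_f² − 1/n_i²)].
Lines falling in [1050, 2030] nm: 6→3 (1094 nm), 5→3 (1282 nm), 4→3 (1876 nm).

3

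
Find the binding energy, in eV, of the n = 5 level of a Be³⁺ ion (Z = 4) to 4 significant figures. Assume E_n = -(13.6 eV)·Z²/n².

E_n = −13.6 Z²/n² = −217.6/n² eV for Z = 4.
E_5 = −217.6/25 = −8.704 eV, so ionization (to E = 0) requires 8.704 eV.

8.704 eV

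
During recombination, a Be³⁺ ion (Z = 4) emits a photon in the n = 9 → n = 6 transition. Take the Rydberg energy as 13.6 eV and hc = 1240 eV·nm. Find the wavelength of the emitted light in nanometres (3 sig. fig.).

For Z = 4 the level energies scale as Z², so the effective Rydberg energy is 13.6 × 16 = 217.6 eV.
ΔE = 217.6 × (1/6² − 1/9²) = 217.6 × 0.01543 = 3.358 eV.
λ = hc/ΔE = 1240 / 3.358 = 369 nm.

369 nm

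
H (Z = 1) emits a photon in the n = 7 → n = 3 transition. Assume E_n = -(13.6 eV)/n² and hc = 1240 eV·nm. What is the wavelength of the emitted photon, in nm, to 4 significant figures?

1005 nm

ΔE = 13.60 × (1/3² − 1/7²) = 13.60 × 0.09070 = 1.234 eV.
λ = hc/ΔE = 1240 / 1.234 = 1005 nm.
This line belongs to the Paschen series.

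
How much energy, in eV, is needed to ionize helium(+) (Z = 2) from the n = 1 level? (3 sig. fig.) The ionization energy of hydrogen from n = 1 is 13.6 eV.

E_n = −13.6 Z²/n² = −54.40/n² eV for Z = 2.
E_1 = −54.40/1 = −54.4 eV, so ionization (to E = 0) requires 54.4 eV.

54.4 eV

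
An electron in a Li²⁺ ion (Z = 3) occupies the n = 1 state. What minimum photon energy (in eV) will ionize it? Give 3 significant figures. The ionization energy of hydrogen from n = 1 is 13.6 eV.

E_n = −13.6 Z²/n² = −122.4/n² eV for Z = 3.
E_1 = −122.4/1 = −122 eV, so ionization (to E = 0) requires 122 eV.

122 eV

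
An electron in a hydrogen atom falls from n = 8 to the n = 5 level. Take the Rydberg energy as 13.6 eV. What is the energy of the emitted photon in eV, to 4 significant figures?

E_8 = −13.60/64 = −0.2125 eV and E_5 = −13.60/25 = −0.5440 eV.
The photon energy is |E_8 − E_5| = 0.3315 eV.

0.3315 eV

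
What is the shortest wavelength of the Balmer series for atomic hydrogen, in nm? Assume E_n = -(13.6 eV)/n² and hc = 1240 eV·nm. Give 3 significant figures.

365 nm

The Balmer series has lower level n_f = 2; the series limit corresponds to n_i → ∞.
ΔE_max = 13.6 × 1 / 2² = 3.400 eV.
λ_min = 1240 / 3.400 = 365 nm.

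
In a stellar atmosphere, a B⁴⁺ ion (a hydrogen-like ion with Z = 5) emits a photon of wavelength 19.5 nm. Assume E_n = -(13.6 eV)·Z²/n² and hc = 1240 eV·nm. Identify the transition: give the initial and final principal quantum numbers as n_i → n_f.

The photon energy is ΔE = hc/λ = 1240 / 19.5 = 63.59 eV.
With Z = 5, ΔE = 340.0 × (1/n_f² − 1/n_i²), so 1/n_f² − 1/n_i² = 0.1870.
Trying n_f = 2 gives 1/n_i² = 0.06297, i.e. n_i ≈ 4; this pair matches.

n_i = 4, n_f = 2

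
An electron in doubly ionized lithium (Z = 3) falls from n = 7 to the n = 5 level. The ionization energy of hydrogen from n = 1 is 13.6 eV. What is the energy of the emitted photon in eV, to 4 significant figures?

2.398 eV

The Bohr energies scale as Z², so for Z = 3: E_n = −122.4/n² eV.
E_7 = −122.4/49 = −2.498 eV and E_5 = −122.4/25 = −4.896 eV.
The photon energy is |E_7 − E_5| = 2.398 eV.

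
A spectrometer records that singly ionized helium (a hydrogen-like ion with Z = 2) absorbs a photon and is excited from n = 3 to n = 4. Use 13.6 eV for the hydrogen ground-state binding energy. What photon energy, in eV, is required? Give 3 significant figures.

The Bohr energies scale as Z², so for Z = 2: E_n = −54.40/n² eV.
E_4 = −54.40/16 = −3.400 eV and E_3 = −54.40/9 = −6.044 eV.
The photon energy is |E_4 − E_3| = 2.64 eV.

2.64 eV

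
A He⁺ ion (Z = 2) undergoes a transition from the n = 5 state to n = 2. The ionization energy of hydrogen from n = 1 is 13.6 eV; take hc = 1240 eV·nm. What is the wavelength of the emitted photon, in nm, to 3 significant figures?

109 nm

For Z = 2 the level energies scale as Z², so the effective Rydberg energy is 13.6 × 4 = 54.40 eV.
ΔE = 54.40 × (1/2² − 1/5²) = 54.40 × 0.2100 = 11.42 eV.
λ = hc/ΔE = 1240 / 11.42 = 109 nm.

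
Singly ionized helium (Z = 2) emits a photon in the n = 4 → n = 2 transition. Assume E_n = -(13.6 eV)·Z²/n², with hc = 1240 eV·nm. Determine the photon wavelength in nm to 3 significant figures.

For Z = 2 the level energies scale as Z², so the effective Rydberg energy is 13.6 × 4 = 54.40 eV.
ΔE = 54.40 × (1/2² − 1/4²) = 54.40 × 0.1875 = 10.20 eV.
λ = hc/ΔE = 1240 / 10.20 = 122 nm.

122 nm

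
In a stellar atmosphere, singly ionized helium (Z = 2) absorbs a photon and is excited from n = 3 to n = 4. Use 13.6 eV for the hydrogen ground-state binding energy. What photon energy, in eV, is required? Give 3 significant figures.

The Bohr energies scale as Z², so for Z = 2: E_n = −54.40/n² eV.
E_4 = −54.40/16 = −3.400 eV and E_3 = −54.40/9 = −6.044 eV.
The photon energy is |E_4 − E_3| = 2.64 eV.

2.64 eV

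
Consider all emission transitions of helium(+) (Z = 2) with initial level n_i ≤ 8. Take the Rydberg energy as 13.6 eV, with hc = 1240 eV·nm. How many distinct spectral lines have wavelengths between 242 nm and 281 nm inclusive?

2

Enumerate all n_i → n_f pairs with 1 ≤ n_f < n_i ≤ 8 and compute λ = 1240 / [13.6·4·(1/n_f² − 1/n_i²)].
Lines falling in [242, 281] nm: 7→3 (251.3 nm), 6→3 (273.5 nm).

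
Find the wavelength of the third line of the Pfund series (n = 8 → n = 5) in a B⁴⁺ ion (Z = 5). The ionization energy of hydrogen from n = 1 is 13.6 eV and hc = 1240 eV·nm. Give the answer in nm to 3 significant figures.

150 nm

The Pfund series terminates on n_f = 5; the third line has n_i = 5+3 = 8.
ΔE = 340.0 × (1/5² − 1/8²) = 8.288 eV.
λ = 1240 / 8.288 = 150 nm.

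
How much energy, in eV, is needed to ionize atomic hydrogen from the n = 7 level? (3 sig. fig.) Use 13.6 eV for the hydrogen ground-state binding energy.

0.278 eV

E_7 = −13.60/49 = −0.278 eV, so ionization (to E = 0) requires 0.278 eV.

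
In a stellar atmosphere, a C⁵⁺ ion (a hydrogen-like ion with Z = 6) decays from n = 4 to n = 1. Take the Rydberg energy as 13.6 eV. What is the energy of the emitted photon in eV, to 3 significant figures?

The Bohr energies scale as Z², so for Z = 6: E_n = −489.6/n² eV.
E_4 = −489.6/16 = −30.60 eV and E_1 = −489.6/1 = −489.6 eV.
The photon energy is |E_4 − E_1| = 459 eV.

459 eV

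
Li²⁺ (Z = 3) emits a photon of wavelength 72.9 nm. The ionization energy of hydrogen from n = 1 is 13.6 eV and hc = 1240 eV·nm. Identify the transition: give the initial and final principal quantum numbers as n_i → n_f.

n_i = 3, n_f = 2

The photon energy is ΔE = hc/λ = 1240 / 72.9 = 17.01 eV.
With Z = 3, ΔE = 122.4 × (1/n_f² − 1/n_i²), so 1/n_f² − 1/n_i² = 0.1390.
Trying n_f = 2 gives 1/n_i² = 0.1110, i.e. n_i ≈ 3; this pair matches.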